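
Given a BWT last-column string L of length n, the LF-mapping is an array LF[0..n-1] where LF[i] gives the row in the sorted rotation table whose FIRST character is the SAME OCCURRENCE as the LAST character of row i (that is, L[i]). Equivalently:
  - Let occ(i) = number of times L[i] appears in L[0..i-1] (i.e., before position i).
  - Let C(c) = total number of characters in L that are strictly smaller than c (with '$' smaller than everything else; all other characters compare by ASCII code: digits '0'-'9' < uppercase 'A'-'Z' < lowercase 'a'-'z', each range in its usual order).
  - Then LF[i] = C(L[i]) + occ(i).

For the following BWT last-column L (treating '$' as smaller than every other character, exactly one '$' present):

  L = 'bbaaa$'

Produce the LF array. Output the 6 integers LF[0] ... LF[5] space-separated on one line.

Char counts: '$':1, 'a':3, 'b':2
C (first-col start): C('$')=0, C('a')=1, C('b')=4
L[0]='b': occ=0, LF[0]=C('b')+0=4+0=4
L[1]='b': occ=1, LF[1]=C('b')+1=4+1=5
L[2]='a': occ=0, LF[2]=C('a')+0=1+0=1
L[3]='a': occ=1, LF[3]=C('a')+1=1+1=2
L[4]='a': occ=2, LF[4]=C('a')+2=1+2=3
L[5]='$': occ=0, LF[5]=C('$')+0=0+0=0

Answer: 4 5 1 2 3 0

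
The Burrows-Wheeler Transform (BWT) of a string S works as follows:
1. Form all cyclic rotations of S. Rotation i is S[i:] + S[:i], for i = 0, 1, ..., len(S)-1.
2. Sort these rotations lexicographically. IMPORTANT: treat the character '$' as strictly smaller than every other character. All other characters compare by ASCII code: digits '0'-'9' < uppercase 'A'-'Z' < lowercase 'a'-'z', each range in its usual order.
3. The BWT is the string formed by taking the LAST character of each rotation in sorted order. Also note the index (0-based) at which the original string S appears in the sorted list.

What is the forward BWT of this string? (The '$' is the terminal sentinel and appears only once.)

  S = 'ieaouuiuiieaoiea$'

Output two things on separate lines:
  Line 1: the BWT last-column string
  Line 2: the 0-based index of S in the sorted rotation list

Answer: aeeeiiioi$uuaaiuo
9

Derivation:
All 17 rotations (rotation i = S[i:]+S[:i]):
  rot[0] = ieaouuiuiieaoiea$
  rot[1] = eaouuiuiieaoiea$i
  rot[2] = aouuiuiieaoiea$ie
  rot[3] = ouuiuiieaoiea$iea
  rot[4] = uuiuiieaoiea$ieao
  rot[5] = uiuiieaoiea$ieaou
  rot[6] = iuiieaoiea$ieaouu
  rot[7] = uiieaoiea$ieaouui
  rot[8] = iieaoiea$ieaouuiu
  rot[9] = ieaoiea$ieaouuiui
  rot[10] = eaoiea$ieaouuiuii
  rot[11] = aoiea$ieaouuiuiie
  rot[12] = oiea$ieaouuiuiiea
  rot[13] = iea$ieaouuiuiieao
  rot[14] = ea$ieaouuiuiieaoi
  rot[15] = a$ieaouuiuiieaoie
  rot[16] = $ieaouuiuiieaoiea
Sorted (with $ < everything):
  sorted[0] = $ieaouuiuiieaoiea  (last char: 'a')
  sorted[1] = a$ieaouuiuiieaoie  (last char: 'e')
  sorted[2] = aoiea$ieaouuiuiie  (last char: 'e')
  sorted[3] = aouuiuiieaoiea$ie  (last char: 'e')
  sorted[4] = ea$ieaouuiuiieaoi  (last char: 'i')
  sorted[5] = eaoiea$ieaouuiuii  (last char: 'i')
  sorted[6] = eaouuiuiieaoiea$i  (last char: 'i')
  sorted[7] = iea$ieaouuiuiieao  (last char: 'o')
  sorted[8] = ieaoiea$ieaouuiui  (last char: 'i')
  sorted[9] = ieaouuiuiieaoiea$  (last char: '$')
  sorted[10] = iieaoiea$ieaouuiu  (last char: 'u')
  sorted[11] = iuiieaoiea$ieaouu  (last char: 'u')
  sorted[12] = oiea$ieaouuiuiiea  (last char: 'a')
  sorted[13] = ouuiuiieaoiea$iea  (last char: 'a')
  sorted[14] = uiieaoiea$ieaouui  (last char: 'i')
  sorted[15] = uiuiieaoiea$ieaou  (last char: 'u')
  sorted[16] = uuiuiieaoiea$ieao  (last char: 'o')
Last column: aeeeiiioi$uuaaiuo
Original string S is at sorted index 9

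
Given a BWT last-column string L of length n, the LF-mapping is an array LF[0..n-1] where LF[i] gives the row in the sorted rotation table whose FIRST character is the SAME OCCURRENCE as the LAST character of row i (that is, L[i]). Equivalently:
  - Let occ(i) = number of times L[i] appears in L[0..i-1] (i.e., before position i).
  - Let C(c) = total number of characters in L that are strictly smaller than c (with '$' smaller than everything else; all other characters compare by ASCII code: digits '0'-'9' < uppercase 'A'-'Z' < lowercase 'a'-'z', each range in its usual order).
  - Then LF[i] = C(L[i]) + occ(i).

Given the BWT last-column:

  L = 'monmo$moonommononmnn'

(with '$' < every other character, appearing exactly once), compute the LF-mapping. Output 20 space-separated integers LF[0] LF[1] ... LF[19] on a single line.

Answer: 1 13 7 2 14 0 3 15 16 8 17 4 5 18 9 19 10 6 11 12

Derivation:
Char counts: '$':1, 'm':6, 'n':6, 'o':7
C (first-col start): C('$')=0, C('m')=1, C('n')=7, C('o')=13
L[0]='m': occ=0, LF[0]=C('m')+0=1+0=1
L[1]='o': occ=0, LF[1]=C('o')+0=13+0=13
L[2]='n': occ=0, LF[2]=C('n')+0=7+0=7
L[3]='m': occ=1, LF[3]=C('m')+1=1+1=2
L[4]='o': occ=1, LF[4]=C('o')+1=13+1=14
L[5]='$': occ=0, LF[5]=C('$')+0=0+0=0
L[6]='m': occ=2, LF[6]=C('m')+2=1+2=3
L[7]='o': occ=2, LF[7]=C('o')+2=13+2=15
L[8]='o': occ=3, LF[8]=C('o')+3=13+3=16
L[9]='n': occ=1, LF[9]=C('n')+1=7+1=8
L[10]='o': occ=4, LF[10]=C('o')+4=13+4=17
L[11]='m': occ=3, LF[11]=C('m')+3=1+3=4
L[12]='m': occ=4, LF[12]=C('m')+4=1+4=5
L[13]='o': occ=5, LF[13]=C('o')+5=13+5=18
L[14]='n': occ=2, LF[14]=C('n')+2=7+2=9
L[15]='o': occ=6, LF[15]=C('o')+6=13+6=19
L[16]='n': occ=3, LF[16]=C('n')+3=7+3=10
L[17]='m': occ=5, LF[17]=C('m')+5=1+5=6
L[18]='n': occ=4, LF[18]=C('n')+4=7+4=11
L[19]='n': occ=5, LF[19]=C('n')+5=7+5=12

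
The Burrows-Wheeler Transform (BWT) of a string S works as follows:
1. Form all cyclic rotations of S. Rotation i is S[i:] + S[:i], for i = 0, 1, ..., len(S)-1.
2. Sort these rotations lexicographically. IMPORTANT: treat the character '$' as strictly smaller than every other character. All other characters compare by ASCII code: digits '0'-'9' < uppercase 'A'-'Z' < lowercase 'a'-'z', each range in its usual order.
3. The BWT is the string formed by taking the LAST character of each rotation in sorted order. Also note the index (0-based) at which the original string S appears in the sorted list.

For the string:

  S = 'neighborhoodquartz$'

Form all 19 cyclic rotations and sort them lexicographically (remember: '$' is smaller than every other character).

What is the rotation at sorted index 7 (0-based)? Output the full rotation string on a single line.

Answer: hoodquartz$neighbor

Derivation:
All 19 rotations (rotation i = S[i:]+S[:i]):
  rot[0] = neighborhoodquartz$
  rot[1] = eighborhoodquartz$n
  rot[2] = ighborhoodquartz$ne
  rot[3] = ghborhoodquartz$nei
  rot[4] = hborhoodquartz$neig
  rot[5] = borhoodquartz$neigh
  rot[6] = orhoodquartz$neighb
  rot[7] = rhoodquartz$neighbo
  rot[8] = hoodquartz$neighbor
  rot[9] = oodquartz$neighborh
  rot[10] = odquartz$neighborho
  rot[11] = dquartz$neighborhoo
  rot[12] = quartz$neighborhood
  rot[13] = uartz$neighborhoodq
  rot[14] = artz$neighborhoodqu
  rot[15] = rtz$neighborhoodqua
  rot[16] = tz$neighborhoodquar
  rot[17] = z$neighborhoodquart
  rot[18] = $neighborhoodquartz
Sorted (with $ < everything):
  sorted[0] = $neighborhoodquartz
  sorted[1] = artz$neighborhoodqu
  sorted[2] = borhoodquartz$neigh
  sorted[3] = dquartz$neighborhoo
  sorted[4] = eighborhoodquartz$n
  sorted[5] = ghborhoodquartz$nei
  sorted[6] = hborhoodquartz$neig
  sorted[7] = hoodquartz$neighbor
  sorted[8] = ighborhoodquartz$ne
  sorted[9] = neighborhoodquartz$
  sorted[10] = odquartz$neighborho
  sorted[11] = oodquartz$neighborh
  sorted[12] = orhoodquartz$neighb
  sorted[13] = quartz$neighborhood
  sorted[14] = rhoodquartz$neighbo
  sorted[15] = rtz$neighborhoodqua
  sorted[16] = tz$neighborhoodquar
  sorted[17] = uartz$neighborhoodq
  sorted[18] = z$neighborhoodquart
sorted[7] = hoodquartz$neighbor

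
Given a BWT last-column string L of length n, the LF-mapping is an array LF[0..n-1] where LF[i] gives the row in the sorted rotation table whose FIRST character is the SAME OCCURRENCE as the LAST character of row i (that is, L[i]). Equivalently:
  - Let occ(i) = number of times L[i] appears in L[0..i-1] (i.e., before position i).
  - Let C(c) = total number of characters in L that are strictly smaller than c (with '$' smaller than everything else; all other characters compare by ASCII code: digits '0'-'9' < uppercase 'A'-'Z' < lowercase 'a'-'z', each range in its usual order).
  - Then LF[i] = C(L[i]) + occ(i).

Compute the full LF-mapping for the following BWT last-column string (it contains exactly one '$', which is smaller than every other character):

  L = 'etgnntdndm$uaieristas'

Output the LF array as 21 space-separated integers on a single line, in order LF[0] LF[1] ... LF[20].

Char counts: '$':1, 'a':2, 'd':2, 'e':2, 'g':1, 'i':2, 'm':1, 'n':3, 'r':1, 's':2, 't':3, 'u':1
C (first-col start): C('$')=0, C('a')=1, C('d')=3, C('e')=5, C('g')=7, C('i')=8, C('m')=10, C('n')=11, C('r')=14, C('s')=15, C('t')=17, C('u')=20
L[0]='e': occ=0, LF[0]=C('e')+0=5+0=5
L[1]='t': occ=0, LF[1]=C('t')+0=17+0=17
L[2]='g': occ=0, LF[2]=C('g')+0=7+0=7
L[3]='n': occ=0, LF[3]=C('n')+0=11+0=11
L[4]='n': occ=1, LF[4]=C('n')+1=11+1=12
L[5]='t': occ=1, LF[5]=C('t')+1=17+1=18
L[6]='d': occ=0, LF[6]=C('d')+0=3+0=3
L[7]='n': occ=2, LF[7]=C('n')+2=11+2=13
L[8]='d': occ=1, LF[8]=C('d')+1=3+1=4
L[9]='m': occ=0, LF[9]=C('m')+0=10+0=10
L[10]='$': occ=0, LF[10]=C('$')+0=0+0=0
L[11]='u': occ=0, LF[11]=C('u')+0=20+0=20
L[12]='a': occ=0, LF[12]=C('a')+0=1+0=1
L[13]='i': occ=0, LF[13]=C('i')+0=8+0=8
L[14]='e': occ=1, LF[14]=C('e')+1=5+1=6
L[15]='r': occ=0, LF[15]=C('r')+0=14+0=14
L[16]='i': occ=1, LF[16]=C('i')+1=8+1=9
L[17]='s': occ=0, LF[17]=C('s')+0=15+0=15
L[18]='t': occ=2, LF[18]=C('t')+2=17+2=19
L[19]='a': occ=1, LF[19]=C('a')+1=1+1=2
L[20]='s': occ=1, LF[20]=C('s')+1=15+1=16

Answer: 5 17 7 11 12 18 3 13 4 10 0 20 1 8 6 14 9 15 19 2 16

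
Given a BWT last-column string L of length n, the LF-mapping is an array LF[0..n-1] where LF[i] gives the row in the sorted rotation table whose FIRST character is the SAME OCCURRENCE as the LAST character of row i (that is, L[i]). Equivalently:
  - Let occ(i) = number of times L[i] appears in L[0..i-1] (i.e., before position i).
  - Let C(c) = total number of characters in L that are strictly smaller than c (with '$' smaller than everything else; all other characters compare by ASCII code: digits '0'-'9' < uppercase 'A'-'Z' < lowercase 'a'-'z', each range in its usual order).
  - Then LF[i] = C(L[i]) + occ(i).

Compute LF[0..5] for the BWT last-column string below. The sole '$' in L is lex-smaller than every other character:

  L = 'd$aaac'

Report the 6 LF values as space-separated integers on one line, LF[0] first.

Answer: 5 0 1 2 3 4

Derivation:
Char counts: '$':1, 'a':3, 'c':1, 'd':1
C (first-col start): C('$')=0, C('a')=1, C('c')=4, C('d')=5
L[0]='d': occ=0, LF[0]=C('d')+0=5+0=5
L[1]='$': occ=0, LF[1]=C('$')+0=0+0=0
L[2]='a': occ=0, LF[2]=C('a')+0=1+0=1
L[3]='a': occ=1, LF[3]=C('a')+1=1+1=2
L[4]='a': occ=2, LF[4]=C('a')+2=1+2=3
L[5]='c': occ=0, LF[5]=C('c')+0=4+0=4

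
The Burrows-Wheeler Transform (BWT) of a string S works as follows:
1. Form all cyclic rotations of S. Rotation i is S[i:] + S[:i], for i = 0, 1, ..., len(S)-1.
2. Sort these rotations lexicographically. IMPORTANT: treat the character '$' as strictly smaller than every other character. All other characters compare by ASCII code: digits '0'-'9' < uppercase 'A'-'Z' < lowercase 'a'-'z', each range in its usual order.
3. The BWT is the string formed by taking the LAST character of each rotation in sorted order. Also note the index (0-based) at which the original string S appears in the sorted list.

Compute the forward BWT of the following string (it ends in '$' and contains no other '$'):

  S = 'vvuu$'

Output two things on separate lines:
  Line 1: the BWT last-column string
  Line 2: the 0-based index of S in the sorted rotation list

All 5 rotations (rotation i = S[i:]+S[:i]):
  rot[0] = vvuu$
  rot[1] = vuu$v
  rot[2] = uu$vv
  rot[3] = u$vvu
  rot[4] = $vvuu
Sorted (with $ < everything):
  sorted[0] = $vvuu  (last char: 'u')
  sorted[1] = u$vvu  (last char: 'u')
  sorted[2] = uu$vv  (last char: 'v')
  sorted[3] = vuu$v  (last char: 'v')
  sorted[4] = vvuu$  (last char: '$')
Last column: uuvv$
Original string S is at sorted index 4

Answer: uuvv$
4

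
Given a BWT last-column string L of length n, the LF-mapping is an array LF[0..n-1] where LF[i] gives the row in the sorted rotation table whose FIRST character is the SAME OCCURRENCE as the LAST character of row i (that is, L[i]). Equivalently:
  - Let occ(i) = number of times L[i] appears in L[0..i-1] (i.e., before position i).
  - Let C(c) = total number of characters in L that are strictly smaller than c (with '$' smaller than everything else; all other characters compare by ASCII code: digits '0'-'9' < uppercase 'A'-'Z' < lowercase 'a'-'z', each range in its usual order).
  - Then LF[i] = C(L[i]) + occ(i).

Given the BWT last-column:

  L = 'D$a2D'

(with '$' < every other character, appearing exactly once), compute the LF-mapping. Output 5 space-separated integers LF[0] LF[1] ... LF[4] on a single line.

Answer: 2 0 4 1 3

Derivation:
Char counts: '$':1, '2':1, 'D':2, 'a':1
C (first-col start): C('$')=0, C('2')=1, C('D')=2, C('a')=4
L[0]='D': occ=0, LF[0]=C('D')+0=2+0=2
L[1]='$': occ=0, LF[1]=C('$')+0=0+0=0
L[2]='a': occ=0, LF[2]=C('a')+0=4+0=4
L[3]='2': occ=0, LF[3]=C('2')+0=1+0=1
L[4]='D': occ=1, LF[4]=C('D')+1=2+1=3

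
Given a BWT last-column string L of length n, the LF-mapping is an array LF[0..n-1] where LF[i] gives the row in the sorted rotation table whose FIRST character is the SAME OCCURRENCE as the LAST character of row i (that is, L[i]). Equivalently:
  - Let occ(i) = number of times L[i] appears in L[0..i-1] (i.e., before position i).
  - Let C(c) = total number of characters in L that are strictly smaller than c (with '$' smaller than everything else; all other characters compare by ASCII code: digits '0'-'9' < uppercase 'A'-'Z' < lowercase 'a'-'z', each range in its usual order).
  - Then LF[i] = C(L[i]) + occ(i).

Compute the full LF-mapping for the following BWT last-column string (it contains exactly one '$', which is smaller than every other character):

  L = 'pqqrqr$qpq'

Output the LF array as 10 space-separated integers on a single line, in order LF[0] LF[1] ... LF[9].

Char counts: '$':1, 'p':2, 'q':5, 'r':2
C (first-col start): C('$')=0, C('p')=1, C('q')=3, C('r')=8
L[0]='p': occ=0, LF[0]=C('p')+0=1+0=1
L[1]='q': occ=0, LF[1]=C('q')+0=3+0=3
L[2]='q': occ=1, LF[2]=C('q')+1=3+1=4
L[3]='r': occ=0, LF[3]=C('r')+0=8+0=8
L[4]='q': occ=2, LF[4]=C('q')+2=3+2=5
L[5]='r': occ=1, LF[5]=C('r')+1=8+1=9
L[6]='$': occ=0, LF[6]=C('$')+0=0+0=0
L[7]='q': occ=3, LF[7]=C('q')+3=3+3=6
L[8]='p': occ=1, LF[8]=C('p')+1=1+1=2
L[9]='q': occ=4, LF[9]=C('q')+4=3+4=7

Answer: 1 3 4 8 5 9 0 6 2 7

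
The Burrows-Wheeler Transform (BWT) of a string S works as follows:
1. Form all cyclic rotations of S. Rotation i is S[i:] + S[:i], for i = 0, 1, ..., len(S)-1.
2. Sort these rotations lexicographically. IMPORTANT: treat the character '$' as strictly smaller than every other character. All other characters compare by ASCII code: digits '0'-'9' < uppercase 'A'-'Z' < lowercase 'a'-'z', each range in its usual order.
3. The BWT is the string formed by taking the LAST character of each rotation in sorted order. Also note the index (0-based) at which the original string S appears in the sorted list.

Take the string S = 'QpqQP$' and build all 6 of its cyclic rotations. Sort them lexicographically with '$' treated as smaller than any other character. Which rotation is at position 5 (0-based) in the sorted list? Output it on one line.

All 6 rotations (rotation i = S[i:]+S[:i]):
  rot[0] = QpqQP$
  rot[1] = pqQP$Q
  rot[2] = qQP$Qp
  rot[3] = QP$Qpq
  rot[4] = P$QpqQ
  rot[5] = $QpqQP
Sorted (with $ < everything):
  sorted[0] = $QpqQP
  sorted[1] = P$QpqQ
  sorted[2] = QP$Qpq
  sorted[3] = QpqQP$
  sorted[4] = pqQP$Q
  sorted[5] = qQP$Qp
sorted[5] = qQP$Qp

Answer: qQP$Qp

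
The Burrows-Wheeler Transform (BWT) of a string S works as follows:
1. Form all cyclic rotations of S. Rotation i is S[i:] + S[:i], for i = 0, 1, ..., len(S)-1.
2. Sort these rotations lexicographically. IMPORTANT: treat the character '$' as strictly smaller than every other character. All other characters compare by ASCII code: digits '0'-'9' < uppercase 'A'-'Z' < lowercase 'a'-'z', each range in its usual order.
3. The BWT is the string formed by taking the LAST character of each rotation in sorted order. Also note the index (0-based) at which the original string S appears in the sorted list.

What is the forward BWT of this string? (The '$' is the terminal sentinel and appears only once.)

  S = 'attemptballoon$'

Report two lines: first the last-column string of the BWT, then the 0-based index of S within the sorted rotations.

All 15 rotations (rotation i = S[i:]+S[:i]):
  rot[0] = attemptballoon$
  rot[1] = ttemptballoon$a
  rot[2] = temptballoon$at
  rot[3] = emptballoon$att
  rot[4] = mptballoon$atte
  rot[5] = ptballoon$attem
  rot[6] = tballoon$attemp
  rot[7] = balloon$attempt
  rot[8] = alloon$attemptb
  rot[9] = lloon$attemptba
  rot[10] = loon$attemptbal
  rot[11] = oon$attemptball
  rot[12] = on$attemptballo
  rot[13] = n$attemptballoo
  rot[14] = $attemptballoon
Sorted (with $ < everything):
  sorted[0] = $attemptballoon  (last char: 'n')
  sorted[1] = alloon$attemptb  (last char: 'b')
  sorted[2] = attemptballoon$  (last char: '$')
  sorted[3] = balloon$attempt  (last char: 't')
  sorted[4] = emptballoon$att  (last char: 't')
  sorted[5] = lloon$attemptba  (last char: 'a')
  sorted[6] = loon$attemptbal  (last char: 'l')
  sorted[7] = mptballoon$atte  (last char: 'e')
  sorted[8] = n$attemptballoo  (last char: 'o')
  sorted[9] = on$attemptballo  (last char: 'o')
  sorted[10] = oon$attemptball  (last char: 'l')
  sorted[11] = ptballoon$attem  (last char: 'm')
  sorted[12] = tballoon$attemp  (last char: 'p')
  sorted[13] = temptballoon$at  (last char: 't')
  sorted[14] = ttemptballoon$a  (last char: 'a')
Last column: nb$ttaleoolmpta
Original string S is at sorted index 2

Answer: nb$ttaleoolmpta
2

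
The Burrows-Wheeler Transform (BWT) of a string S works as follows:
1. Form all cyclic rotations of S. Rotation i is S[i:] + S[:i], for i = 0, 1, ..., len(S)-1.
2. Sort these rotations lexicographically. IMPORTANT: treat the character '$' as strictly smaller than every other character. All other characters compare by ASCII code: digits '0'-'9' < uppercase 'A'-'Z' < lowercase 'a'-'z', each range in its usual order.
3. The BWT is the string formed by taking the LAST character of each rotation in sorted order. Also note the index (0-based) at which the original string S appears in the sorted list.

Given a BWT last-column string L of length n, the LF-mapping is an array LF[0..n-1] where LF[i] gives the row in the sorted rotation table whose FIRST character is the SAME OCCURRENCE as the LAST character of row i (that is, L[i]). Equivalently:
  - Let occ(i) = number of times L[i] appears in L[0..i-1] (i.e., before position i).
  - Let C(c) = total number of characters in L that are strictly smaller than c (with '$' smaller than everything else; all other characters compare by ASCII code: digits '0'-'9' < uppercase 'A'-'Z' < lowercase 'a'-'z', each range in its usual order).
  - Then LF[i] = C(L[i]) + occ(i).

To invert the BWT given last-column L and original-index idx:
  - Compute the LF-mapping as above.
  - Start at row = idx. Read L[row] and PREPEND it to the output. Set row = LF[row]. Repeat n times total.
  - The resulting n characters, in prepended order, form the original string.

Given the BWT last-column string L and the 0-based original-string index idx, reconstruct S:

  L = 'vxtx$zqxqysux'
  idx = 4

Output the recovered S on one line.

LF mapping: 6 7 4 8 0 12 1 9 2 11 3 5 10
Walk LF starting at row 4, prepending L[row]:
  step 1: row=4, L[4]='$', prepend. Next row=LF[4]=0
  step 2: row=0, L[0]='v', prepend. Next row=LF[0]=6
  step 3: row=6, L[6]='q', prepend. Next row=LF[6]=1
  step 4: row=1, L[1]='x', prepend. Next row=LF[1]=7
  step 5: row=7, L[7]='x', prepend. Next row=LF[7]=9
  step 6: row=9, L[9]='y', prepend. Next row=LF[9]=11
  step 7: row=11, L[11]='u', prepend. Next row=LF[11]=5
  step 8: row=5, L[5]='z', prepend. Next row=LF[5]=12
  step 9: row=12, L[12]='x', prepend. Next row=LF[12]=10
  step 10: row=10, L[10]='s', prepend. Next row=LF[10]=3
  step 11: row=3, L[3]='x', prepend. Next row=LF[3]=8
  step 12: row=8, L[8]='q', prepend. Next row=LF[8]=2
  step 13: row=2, L[2]='t', prepend. Next row=LF[2]=4
Reversed output: tqxsxzuyxxqv$

Answer: tqxsxzuyxxqv$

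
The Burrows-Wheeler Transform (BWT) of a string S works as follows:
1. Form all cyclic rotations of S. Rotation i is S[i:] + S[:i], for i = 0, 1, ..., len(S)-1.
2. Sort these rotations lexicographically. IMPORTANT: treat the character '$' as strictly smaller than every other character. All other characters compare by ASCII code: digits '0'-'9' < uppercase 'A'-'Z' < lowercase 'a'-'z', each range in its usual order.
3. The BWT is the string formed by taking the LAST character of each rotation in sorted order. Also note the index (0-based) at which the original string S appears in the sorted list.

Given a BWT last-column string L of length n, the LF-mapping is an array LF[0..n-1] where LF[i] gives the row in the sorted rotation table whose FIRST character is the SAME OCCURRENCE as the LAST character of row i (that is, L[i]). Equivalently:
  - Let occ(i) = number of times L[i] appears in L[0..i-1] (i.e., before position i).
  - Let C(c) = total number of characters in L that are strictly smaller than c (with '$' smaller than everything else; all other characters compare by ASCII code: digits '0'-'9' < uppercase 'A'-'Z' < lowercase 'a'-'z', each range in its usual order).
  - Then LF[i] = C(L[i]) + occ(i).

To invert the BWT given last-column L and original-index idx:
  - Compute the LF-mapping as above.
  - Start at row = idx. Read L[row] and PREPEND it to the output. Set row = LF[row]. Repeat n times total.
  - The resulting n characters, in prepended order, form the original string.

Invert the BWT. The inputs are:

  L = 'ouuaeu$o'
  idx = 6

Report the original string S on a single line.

LF mapping: 3 5 6 1 2 7 0 4
Walk LF starting at row 6, prepending L[row]:
  step 1: row=6, L[6]='$', prepend. Next row=LF[6]=0
  step 2: row=0, L[0]='o', prepend. Next row=LF[0]=3
  step 3: row=3, L[3]='a', prepend. Next row=LF[3]=1
  step 4: row=1, L[1]='u', prepend. Next row=LF[1]=5
  step 5: row=5, L[5]='u', prepend. Next row=LF[5]=7
  step 6: row=7, L[7]='o', prepend. Next row=LF[7]=4
  step 7: row=4, L[4]='e', prepend. Next row=LF[4]=2
  step 8: row=2, L[2]='u', prepend. Next row=LF[2]=6
Reversed output: ueouuao$

Answer: ueouuao$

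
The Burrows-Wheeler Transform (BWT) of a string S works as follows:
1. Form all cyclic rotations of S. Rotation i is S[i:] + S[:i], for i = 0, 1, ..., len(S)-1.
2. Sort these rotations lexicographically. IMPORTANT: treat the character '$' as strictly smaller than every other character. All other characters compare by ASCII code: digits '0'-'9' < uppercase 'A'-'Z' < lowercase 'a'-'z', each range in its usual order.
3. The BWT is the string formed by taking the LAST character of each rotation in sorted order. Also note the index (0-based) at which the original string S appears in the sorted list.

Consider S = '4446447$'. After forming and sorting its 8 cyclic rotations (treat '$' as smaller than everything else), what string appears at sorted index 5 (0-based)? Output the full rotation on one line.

All 8 rotations (rotation i = S[i:]+S[:i]):
  rot[0] = 4446447$
  rot[1] = 446447$4
  rot[2] = 46447$44
  rot[3] = 6447$444
  rot[4] = 447$4446
  rot[5] = 47$44464
  rot[6] = 7$444644
  rot[7] = $4446447
Sorted (with $ < everything):
  sorted[0] = $4446447
  sorted[1] = 4446447$
  sorted[2] = 446447$4
  sorted[3] = 447$4446
  sorted[4] = 46447$44
  sorted[5] = 47$44464
  sorted[6] = 6447$444
  sorted[7] = 7$444644
sorted[5] = 47$44464

Answer: 47$44464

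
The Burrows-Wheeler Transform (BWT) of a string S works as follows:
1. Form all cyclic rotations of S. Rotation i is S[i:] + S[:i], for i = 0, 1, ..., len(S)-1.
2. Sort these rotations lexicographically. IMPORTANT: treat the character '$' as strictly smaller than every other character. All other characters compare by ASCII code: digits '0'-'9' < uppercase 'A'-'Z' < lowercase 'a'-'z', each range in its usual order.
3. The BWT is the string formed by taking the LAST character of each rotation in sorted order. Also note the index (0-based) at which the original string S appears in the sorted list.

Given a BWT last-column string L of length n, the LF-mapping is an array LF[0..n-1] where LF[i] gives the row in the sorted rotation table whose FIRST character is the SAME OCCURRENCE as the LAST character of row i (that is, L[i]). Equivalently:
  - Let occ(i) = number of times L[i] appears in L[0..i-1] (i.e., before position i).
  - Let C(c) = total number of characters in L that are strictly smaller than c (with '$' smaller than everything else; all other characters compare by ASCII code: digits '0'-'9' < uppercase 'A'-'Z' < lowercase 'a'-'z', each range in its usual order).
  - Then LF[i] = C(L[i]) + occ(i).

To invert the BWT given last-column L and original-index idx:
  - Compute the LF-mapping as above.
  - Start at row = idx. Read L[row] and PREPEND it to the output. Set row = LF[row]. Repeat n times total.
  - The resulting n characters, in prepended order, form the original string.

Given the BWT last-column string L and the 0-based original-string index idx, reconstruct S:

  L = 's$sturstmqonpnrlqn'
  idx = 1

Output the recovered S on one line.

LF mapping: 12 0 13 15 17 10 14 16 2 8 6 3 7 4 11 1 9 5
Walk LF starting at row 1, prepending L[row]:
  step 1: row=1, L[1]='$', prepend. Next row=LF[1]=0
  step 2: row=0, L[0]='s', prepend. Next row=LF[0]=12
  step 3: row=12, L[12]='p', prepend. Next row=LF[12]=7
  step 4: row=7, L[7]='t', prepend. Next row=LF[7]=16
  step 5: row=16, L[16]='q', prepend. Next row=LF[16]=9
  step 6: row=9, L[9]='q', prepend. Next row=LF[9]=8
  step 7: row=8, L[8]='m', prepend. Next row=LF[8]=2
  step 8: row=2, L[2]='s', prepend. Next row=LF[2]=13
  step 9: row=13, L[13]='n', prepend. Next row=LF[13]=4
  step 10: row=4, L[4]='u', prepend. Next row=LF[4]=17
  step 11: row=17, L[17]='n', prepend. Next row=LF[17]=5
  step 12: row=5, L[5]='r', prepend. Next row=LF[5]=10
  step 13: row=10, L[10]='o', prepend. Next row=LF[10]=6
  step 14: row=6, L[6]='s', prepend. Next row=LF[6]=14
  step 15: row=14, L[14]='r', prepend. Next row=LF[14]=11
  step 16: row=11, L[11]='n', prepend. Next row=LF[11]=3
  step 17: row=3, L[3]='t', prepend. Next row=LF[3]=15
  step 18: row=15, L[15]='l', prepend. Next row=LF[15]=1
Reversed output: ltnrsornunsmqqtps$

Answer: ltnrsornunsmqqtps$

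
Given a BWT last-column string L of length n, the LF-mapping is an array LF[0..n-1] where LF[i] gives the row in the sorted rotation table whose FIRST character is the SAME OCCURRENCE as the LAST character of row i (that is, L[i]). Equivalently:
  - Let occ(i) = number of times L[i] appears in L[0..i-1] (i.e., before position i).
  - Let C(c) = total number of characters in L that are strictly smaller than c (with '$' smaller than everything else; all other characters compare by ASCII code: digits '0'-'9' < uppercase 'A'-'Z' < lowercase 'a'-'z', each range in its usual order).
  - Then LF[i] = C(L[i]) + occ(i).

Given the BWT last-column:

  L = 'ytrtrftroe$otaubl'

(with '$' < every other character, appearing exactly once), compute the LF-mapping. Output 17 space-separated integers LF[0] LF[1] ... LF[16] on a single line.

Answer: 16 11 8 12 9 4 13 10 6 3 0 7 14 1 15 2 5

Derivation:
Char counts: '$':1, 'a':1, 'b':1, 'e':1, 'f':1, 'l':1, 'o':2, 'r':3, 't':4, 'u':1, 'y':1
C (first-col start): C('$')=0, C('a')=1, C('b')=2, C('e')=3, C('f')=4, C('l')=5, C('o')=6, C('r')=8, C('t')=11, C('u')=15, C('y')=16
L[0]='y': occ=0, LF[0]=C('y')+0=16+0=16
L[1]='t': occ=0, LF[1]=C('t')+0=11+0=11
L[2]='r': occ=0, LF[2]=C('r')+0=8+0=8
L[3]='t': occ=1, LF[3]=C('t')+1=11+1=12
L[4]='r': occ=1, LF[4]=C('r')+1=8+1=9
L[5]='f': occ=0, LF[5]=C('f')+0=4+0=4
L[6]='t': occ=2, LF[6]=C('t')+2=11+2=13
L[7]='r': occ=2, LF[7]=C('r')+2=8+2=10
L[8]='o': occ=0, LF[8]=C('o')+0=6+0=6
L[9]='e': occ=0, LF[9]=C('e')+0=3+0=3
L[10]='$': occ=0, LF[10]=C('$')+0=0+0=0
L[11]='o': occ=1, LF[11]=C('o')+1=6+1=7
L[12]='t': occ=3, LF[12]=C('t')+3=11+3=14
L[13]='a': occ=0, LF[13]=C('a')+0=1+0=1
L[14]='u': occ=0, LF[14]=C('u')+0=15+0=15
L[15]='b': occ=0, LF[15]=C('b')+0=2+0=2
L[16]='l': occ=0, LF[16]=C('l')+0=5+0=5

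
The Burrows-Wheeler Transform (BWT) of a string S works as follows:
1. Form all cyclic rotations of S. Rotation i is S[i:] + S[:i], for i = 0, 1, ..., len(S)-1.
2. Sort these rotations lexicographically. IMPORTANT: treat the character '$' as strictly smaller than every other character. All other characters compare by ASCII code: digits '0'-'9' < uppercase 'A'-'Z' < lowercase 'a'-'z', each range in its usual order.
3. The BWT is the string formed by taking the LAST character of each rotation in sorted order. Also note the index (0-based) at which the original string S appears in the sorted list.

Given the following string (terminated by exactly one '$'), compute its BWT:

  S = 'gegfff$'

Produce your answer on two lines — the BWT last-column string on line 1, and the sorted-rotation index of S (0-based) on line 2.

All 7 rotations (rotation i = S[i:]+S[:i]):
  rot[0] = gegfff$
  rot[1] = egfff$g
  rot[2] = gfff$ge
  rot[3] = fff$geg
  rot[4] = ff$gegf
  rot[5] = f$gegff
  rot[6] = $gegfff
Sorted (with $ < everything):
  sorted[0] = $gegfff  (last char: 'f')
  sorted[1] = egfff$g  (last char: 'g')
  sorted[2] = f$gegff  (last char: 'f')
  sorted[3] = ff$gegf  (last char: 'f')
  sorted[4] = fff$geg  (last char: 'g')
  sorted[5] = gegfff$  (last char: '$')
  sorted[6] = gfff$ge  (last char: 'e')
Last column: fgffg$e
Original string S is at sorted index 5

Answer: fgffg$e
5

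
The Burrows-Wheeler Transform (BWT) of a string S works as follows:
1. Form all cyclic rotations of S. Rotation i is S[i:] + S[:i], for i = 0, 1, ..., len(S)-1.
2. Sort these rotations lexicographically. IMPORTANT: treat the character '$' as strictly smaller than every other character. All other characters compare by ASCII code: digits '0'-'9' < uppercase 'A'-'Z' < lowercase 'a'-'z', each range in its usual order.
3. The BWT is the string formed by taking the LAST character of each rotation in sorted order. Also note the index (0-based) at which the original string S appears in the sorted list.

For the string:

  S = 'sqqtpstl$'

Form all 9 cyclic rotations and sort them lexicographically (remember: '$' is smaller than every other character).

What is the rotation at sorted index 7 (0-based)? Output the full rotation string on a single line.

Answer: tl$sqqtps

Derivation:
All 9 rotations (rotation i = S[i:]+S[:i]):
  rot[0] = sqqtpstl$
  rot[1] = qqtpstl$s
  rot[2] = qtpstl$sq
  rot[3] = tpstl$sqq
  rot[4] = pstl$sqqt
  rot[5] = stl$sqqtp
  rot[6] = tl$sqqtps
  rot[7] = l$sqqtpst
  rot[8] = $sqqtpstl
Sorted (with $ < everything):
  sorted[0] = $sqqtpstl
  sorted[1] = l$sqqtpst
  sorted[2] = pstl$sqqt
  sorted[3] = qqtpstl$s
  sorted[4] = qtpstl$sq
  sorted[5] = sqqtpstl$
  sorted[6] = stl$sqqtp
  sorted[7] = tl$sqqtps
  sorted[8] = tpstl$sqq
sorted[7] = tl$sqqtps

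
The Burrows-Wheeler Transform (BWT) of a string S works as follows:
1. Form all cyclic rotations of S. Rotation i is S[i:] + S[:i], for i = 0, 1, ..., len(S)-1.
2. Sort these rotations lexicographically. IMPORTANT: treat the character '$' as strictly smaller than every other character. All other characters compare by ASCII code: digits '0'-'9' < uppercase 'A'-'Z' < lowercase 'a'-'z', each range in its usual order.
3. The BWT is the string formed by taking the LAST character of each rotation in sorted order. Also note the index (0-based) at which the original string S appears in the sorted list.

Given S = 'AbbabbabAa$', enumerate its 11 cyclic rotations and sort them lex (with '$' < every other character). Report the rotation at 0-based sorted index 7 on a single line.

All 11 rotations (rotation i = S[i:]+S[:i]):
  rot[0] = AbbabbabAa$
  rot[1] = bbabbabAa$A
  rot[2] = babbabAa$Ab
  rot[3] = abbabAa$Abb
  rot[4] = bbabAa$Abba
  rot[5] = babAa$Abbab
  rot[6] = abAa$Abbabb
  rot[7] = bAa$Abbabba
  rot[8] = Aa$Abbabbab
  rot[9] = a$AbbabbabA
  rot[10] = $AbbabbabAa
Sorted (with $ < everything):
  sorted[0] = $AbbabbabAa
  sorted[1] = Aa$Abbabbab
  sorted[2] = AbbabbabAa$
  sorted[3] = a$AbbabbabA
  sorted[4] = abAa$Abbabb
  sorted[5] = abbabAa$Abb
  sorted[6] = bAa$Abbabba
  sorted[7] = babAa$Abbab
  sorted[8] = babbabAa$Ab
  sorted[9] = bbabAa$Abba
  sorted[10] = bbabbabAa$A
sorted[7] = babAa$Abbab

Answer: babAa$Abbab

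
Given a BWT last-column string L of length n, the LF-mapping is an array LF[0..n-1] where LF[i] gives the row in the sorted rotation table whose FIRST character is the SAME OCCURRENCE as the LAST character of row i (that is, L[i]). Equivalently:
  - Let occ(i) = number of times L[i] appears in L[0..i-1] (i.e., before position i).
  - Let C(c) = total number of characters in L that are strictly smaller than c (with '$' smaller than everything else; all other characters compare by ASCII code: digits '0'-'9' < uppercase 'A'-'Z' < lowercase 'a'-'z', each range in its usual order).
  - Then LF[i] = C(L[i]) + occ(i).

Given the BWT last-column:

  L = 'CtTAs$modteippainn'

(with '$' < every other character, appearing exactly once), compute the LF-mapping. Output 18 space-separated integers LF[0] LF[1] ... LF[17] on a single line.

Char counts: '$':1, 'A':1, 'C':1, 'T':1, 'a':1, 'd':1, 'e':1, 'i':2, 'm':1, 'n':2, 'o':1, 'p':2, 's':1, 't':2
C (first-col start): C('$')=0, C('A')=1, C('C')=2, C('T')=3, C('a')=4, C('d')=5, C('e')=6, C('i')=7, C('m')=9, C('n')=10, C('o')=12, C('p')=13, C('s')=15, C('t')=16
L[0]='C': occ=0, LF[0]=C('C')+0=2+0=2
L[1]='t': occ=0, LF[1]=C('t')+0=16+0=16
L[2]='T': occ=0, LF[2]=C('T')+0=3+0=3
L[3]='A': occ=0, LF[3]=C('A')+0=1+0=1
L[4]='s': occ=0, LF[4]=C('s')+0=15+0=15
L[5]='$': occ=0, LF[5]=C('$')+0=0+0=0
L[6]='m': occ=0, LF[6]=C('m')+0=9+0=9
L[7]='o': occ=0, LF[7]=C('o')+0=12+0=12
L[8]='d': occ=0, LF[8]=C('d')+0=5+0=5
L[9]='t': occ=1, LF[9]=C('t')+1=16+1=17
L[10]='e': occ=0, LF[10]=C('e')+0=6+0=6
L[11]='i': occ=0, LF[11]=C('i')+0=7+0=7
L[12]='p': occ=0, LF[12]=C('p')+0=13+0=13
L[13]='p': occ=1, LF[13]=C('p')+1=13+1=14
L[14]='a': occ=0, LF[14]=C('a')+0=4+0=4
L[15]='i': occ=1, LF[15]=C('i')+1=7+1=8
L[16]='n': occ=0, LF[16]=C('n')+0=10+0=10
L[17]='n': occ=1, LF[17]=C('n')+1=10+1=11

Answer: 2 16 3 1 15 0 9 12 5 17 6 7 13 14 4 8 10 11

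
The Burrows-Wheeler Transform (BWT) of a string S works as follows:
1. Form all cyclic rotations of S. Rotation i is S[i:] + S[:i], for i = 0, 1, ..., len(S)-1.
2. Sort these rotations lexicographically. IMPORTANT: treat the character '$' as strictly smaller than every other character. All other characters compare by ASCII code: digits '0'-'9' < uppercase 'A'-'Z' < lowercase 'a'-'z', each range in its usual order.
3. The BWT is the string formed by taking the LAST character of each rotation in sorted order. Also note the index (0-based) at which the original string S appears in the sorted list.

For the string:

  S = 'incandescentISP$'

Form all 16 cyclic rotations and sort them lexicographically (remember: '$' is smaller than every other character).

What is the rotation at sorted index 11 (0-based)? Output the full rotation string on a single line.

Answer: ncandescentISP$i

Derivation:
All 16 rotations (rotation i = S[i:]+S[:i]):
  rot[0] = incandescentISP$
  rot[1] = ncandescentISP$i
  rot[2] = candescentISP$in
  rot[3] = andescentISP$inc
  rot[4] = ndescentISP$inca
  rot[5] = descentISP$incan
  rot[6] = escentISP$incand
  rot[7] = scentISP$incande
  rot[8] = centISP$incandes
  rot[9] = entISP$incandesc
  rot[10] = ntISP$incandesce
  rot[11] = tISP$incandescen
  rot[12] = ISP$incandescent
  rot[13] = SP$incandescentI
  rot[14] = P$incandescentIS
  rot[15] = $incandescentISP
Sorted (with $ < everything):
  sorted[0] = $incandescentISP
  sorted[1] = ISP$incandescent
  sorted[2] = P$incandescentIS
  sorted[3] = SP$incandescentI
  sorted[4] = andescentISP$inc
  sorted[5] = candescentISP$in
  sorted[6] = centISP$incandes
  sorted[7] = descentISP$incan
  sorted[8] = entISP$incandesc
  sorted[9] = escentISP$incand
  sorted[10] = incandescentISP$
  sorted[11] = ncandescentISP$i
  sorted[12] = ndescentISP$inca
  sorted[13] = ntISP$incandesce
  sorted[14] = scentISP$incande
  sorted[15] = tISP$incandescen
sorted[11] = ncandescentISP$i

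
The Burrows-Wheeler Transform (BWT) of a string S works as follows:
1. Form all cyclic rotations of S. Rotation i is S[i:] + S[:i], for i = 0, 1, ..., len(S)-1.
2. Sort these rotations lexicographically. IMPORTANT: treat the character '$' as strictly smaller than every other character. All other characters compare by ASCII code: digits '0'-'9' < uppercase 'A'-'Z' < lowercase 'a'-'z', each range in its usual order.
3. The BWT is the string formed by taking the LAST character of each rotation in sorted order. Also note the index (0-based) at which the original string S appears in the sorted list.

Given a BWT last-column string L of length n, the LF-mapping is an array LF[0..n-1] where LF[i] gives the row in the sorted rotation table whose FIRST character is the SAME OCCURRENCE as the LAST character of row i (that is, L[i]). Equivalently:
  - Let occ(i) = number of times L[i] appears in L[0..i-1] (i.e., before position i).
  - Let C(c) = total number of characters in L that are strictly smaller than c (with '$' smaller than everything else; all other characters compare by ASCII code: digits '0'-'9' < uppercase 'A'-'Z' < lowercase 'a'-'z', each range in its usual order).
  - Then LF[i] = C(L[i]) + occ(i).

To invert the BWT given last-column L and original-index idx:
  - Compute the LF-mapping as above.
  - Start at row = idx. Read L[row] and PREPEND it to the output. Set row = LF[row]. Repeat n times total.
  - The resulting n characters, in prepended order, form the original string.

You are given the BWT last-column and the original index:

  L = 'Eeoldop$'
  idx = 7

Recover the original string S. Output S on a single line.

Answer: poodleE$

Derivation:
LF mapping: 1 3 5 4 2 6 7 0
Walk LF starting at row 7, prepending L[row]:
  step 1: row=7, L[7]='$', prepend. Next row=LF[7]=0
  step 2: row=0, L[0]='E', prepend. Next row=LF[0]=1
  step 3: row=1, L[1]='e', prepend. Next row=LF[1]=3
  step 4: row=3, L[3]='l', prepend. Next row=LF[3]=4
  step 5: row=4, L[4]='d', prepend. Next row=LF[4]=2
  step 6: row=2, L[2]='o', prepend. Next row=LF[2]=5
  step 7: row=5, L[5]='o', prepend. Next row=LF[5]=6
  step 8: row=6, L[6]='p', prepend. Next row=LF[6]=7
Reversed output: poodleE$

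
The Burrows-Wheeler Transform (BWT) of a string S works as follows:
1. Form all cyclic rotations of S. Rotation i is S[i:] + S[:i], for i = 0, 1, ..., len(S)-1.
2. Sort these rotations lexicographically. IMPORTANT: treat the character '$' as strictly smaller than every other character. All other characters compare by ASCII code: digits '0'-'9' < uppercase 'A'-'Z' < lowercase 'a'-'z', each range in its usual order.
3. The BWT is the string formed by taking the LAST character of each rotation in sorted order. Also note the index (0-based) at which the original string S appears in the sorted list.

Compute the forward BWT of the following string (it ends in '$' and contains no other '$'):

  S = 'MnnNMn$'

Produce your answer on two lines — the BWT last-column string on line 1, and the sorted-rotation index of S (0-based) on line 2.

Answer: nN$nMnM
2

Derivation:
All 7 rotations (rotation i = S[i:]+S[:i]):
  rot[0] = MnnNMn$
  rot[1] = nnNMn$M
  rot[2] = nNMn$Mn
  rot[3] = NMn$Mnn
  rot[4] = Mn$MnnN
  rot[5] = n$MnnNM
  rot[6] = $MnnNMn
Sorted (with $ < everything):
  sorted[0] = $MnnNMn  (last char: 'n')
  sorted[1] = Mn$MnnN  (last char: 'N')
  sorted[2] = MnnNMn$  (last char: '$')
  sorted[3] = NMn$Mnn  (last char: 'n')
  sorted[4] = n$MnnNM  (last char: 'M')
  sorted[5] = nNMn$Mn  (last char: 'n')
  sorted[6] = nnNMn$M  (last char: 'M')
Last column: nN$nMnM
Original string S is at sorted index 2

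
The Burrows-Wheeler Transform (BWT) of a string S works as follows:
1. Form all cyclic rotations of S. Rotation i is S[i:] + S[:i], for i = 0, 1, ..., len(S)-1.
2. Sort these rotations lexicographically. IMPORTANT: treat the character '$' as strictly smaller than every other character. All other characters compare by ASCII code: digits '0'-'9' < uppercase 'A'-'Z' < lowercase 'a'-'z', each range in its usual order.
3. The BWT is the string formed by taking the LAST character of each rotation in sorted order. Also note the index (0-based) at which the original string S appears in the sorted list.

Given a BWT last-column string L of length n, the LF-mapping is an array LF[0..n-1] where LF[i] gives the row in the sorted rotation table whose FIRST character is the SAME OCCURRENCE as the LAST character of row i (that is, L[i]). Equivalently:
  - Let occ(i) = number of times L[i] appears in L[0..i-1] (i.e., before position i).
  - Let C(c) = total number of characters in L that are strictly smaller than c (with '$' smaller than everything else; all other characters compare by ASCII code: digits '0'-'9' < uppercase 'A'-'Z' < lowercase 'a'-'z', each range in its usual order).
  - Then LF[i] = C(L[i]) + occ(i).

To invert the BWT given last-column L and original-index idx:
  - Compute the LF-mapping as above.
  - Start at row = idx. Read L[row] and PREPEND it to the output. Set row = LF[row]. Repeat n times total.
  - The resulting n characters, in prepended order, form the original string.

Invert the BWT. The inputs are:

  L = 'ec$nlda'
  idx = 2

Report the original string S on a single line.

Answer: candle$

Derivation:
LF mapping: 4 2 0 6 5 3 1
Walk LF starting at row 2, prepending L[row]:
  step 1: row=2, L[2]='$', prepend. Next row=LF[2]=0
  step 2: row=0, L[0]='e', prepend. Next row=LF[0]=4
  step 3: row=4, L[4]='l', prepend. Next row=LF[4]=5
  step 4: row=5, L[5]='d', prepend. Next row=LF[5]=3
  step 5: row=3, L[3]='n', prepend. Next row=LF[3]=6
  step 6: row=6, L[6]='a', prepend. Next row=LF[6]=1
  step 7: row=1, L[1]='c', prepend. Next row=LF[1]=2
Reversed output: candle$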